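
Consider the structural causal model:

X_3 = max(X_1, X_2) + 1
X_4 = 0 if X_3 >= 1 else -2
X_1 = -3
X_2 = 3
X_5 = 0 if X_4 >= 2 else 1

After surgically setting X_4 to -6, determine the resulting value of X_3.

Under do(X_4=-6), the mechanism X_4 = 0 if X_3 >= 1 else -2 is discarded; X_4 is fixed at -6.
Since X_3 is not a descendant of the intervened variable, it is unaffected.
X_3 = max(X_1, X_2) + 1  [with X_1=-3, X_2=3]  = 4

4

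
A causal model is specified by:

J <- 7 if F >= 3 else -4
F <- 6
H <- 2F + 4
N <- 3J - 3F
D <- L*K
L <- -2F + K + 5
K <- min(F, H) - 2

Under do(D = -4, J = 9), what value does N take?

Setting D = -4, J = 9 by intervention discards those variables' equations.
N = 3J - 3F  [with J=9, F=6]  = 9

9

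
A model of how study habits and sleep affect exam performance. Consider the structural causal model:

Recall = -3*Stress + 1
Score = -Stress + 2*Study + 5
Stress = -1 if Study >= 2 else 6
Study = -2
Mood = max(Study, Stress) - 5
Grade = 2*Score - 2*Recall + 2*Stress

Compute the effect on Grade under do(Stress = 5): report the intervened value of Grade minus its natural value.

-6

Under do(Stress=5), the mechanism Stress = -1 if Study >= 2 else 6 is discarded; Stress is fixed at 5.
Score = -Stress + 2*Study + 5  [with Stress=5, Study=-2]  = -4
Recall = -3*Stress + 1  [with Stress=5]  = -14
Grade = 2*Score - 2*Recall + 2*Stress  [with Score=-4, Recall=-14, Stress=5]  = 30
Without intervention: Stress = -1 if Study >= 2 else 6  [with Study=-2]  = 6; Score = -Stress + 2*Study + 5  [with Stress=6, Study=-2]  = -5; Recall = -3*Stress + 1  [with Stress=6]  = -17; Grade = 2*Score - 2*Recall + 2*Stress  [with Score=-5, Recall=-17, Stress=6]  = 36.
Change = 30 − 36 = -6.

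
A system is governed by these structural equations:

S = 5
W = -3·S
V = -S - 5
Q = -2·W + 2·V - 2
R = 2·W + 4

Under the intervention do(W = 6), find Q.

-34

The intervention breaks the incoming arrows to W: W = -3·S no longer applies, and W = 6.
V = -S - 5  [with S=5]  = -10
Q = -2·W + 2·V - 2  [with W=6, V=-10]  = -34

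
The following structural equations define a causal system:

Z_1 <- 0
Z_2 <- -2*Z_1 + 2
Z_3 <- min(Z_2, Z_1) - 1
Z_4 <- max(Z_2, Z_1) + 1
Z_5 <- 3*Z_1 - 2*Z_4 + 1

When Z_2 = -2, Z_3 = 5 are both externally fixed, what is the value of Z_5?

Under do(Z_2 = -2, Z_3 = 5), each intervened variable's structural equation is replaced by its fixed value.
Z_4 = max(Z_2, Z_1) + 1  [with Z_2=-2, Z_1=0]  = 1
Z_5 = 3*Z_1 - 2*Z_4 + 1  [with Z_1=0, Z_4=1]  = -1

-1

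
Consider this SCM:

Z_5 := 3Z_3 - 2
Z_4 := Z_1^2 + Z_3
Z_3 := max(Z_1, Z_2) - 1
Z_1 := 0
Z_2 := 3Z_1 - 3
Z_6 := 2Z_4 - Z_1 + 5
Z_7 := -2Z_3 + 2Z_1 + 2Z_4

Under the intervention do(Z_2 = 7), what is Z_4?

Under do(Z_2=7), the mechanism Z_2 := 3Z_1 - 3 is discarded; Z_2 is fixed at 7.
Z_3 = max(Z_1, Z_2) - 1  [with Z_1=0, Z_2=7]  = 6
Z_4 = Z_1^2 + Z_3  [with Z_1=0, Z_3=6]  = 6

6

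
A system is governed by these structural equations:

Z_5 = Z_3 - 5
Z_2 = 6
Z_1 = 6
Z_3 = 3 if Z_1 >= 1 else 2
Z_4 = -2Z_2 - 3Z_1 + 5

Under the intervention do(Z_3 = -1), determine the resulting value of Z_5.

-6

do(Z_3=-1) replaces the equation Z_3 = 3 if Z_1 >= 1 else 2 with the constant Z_3 = -1.
Z_5 = Z_3 - 5  [with Z_3=-1]  = -6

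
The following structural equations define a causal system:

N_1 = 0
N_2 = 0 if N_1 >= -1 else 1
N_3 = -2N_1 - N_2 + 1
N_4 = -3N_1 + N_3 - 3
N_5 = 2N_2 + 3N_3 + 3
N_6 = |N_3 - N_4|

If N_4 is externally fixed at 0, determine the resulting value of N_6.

1

Under do(N_4=0), the mechanism N_4 = -3N_1 + N_3 - 3 is discarded; N_4 is fixed at 0.
N_2 = 0 if N_1 >= -1 else 1  [with N_1=0]  = 0
N_3 = -2N_1 - N_2 + 1  [with N_1=0, N_2=0]  = 1
N_6 = |N_3 - N_4|  [with N_3=1, N_4=0]  = 1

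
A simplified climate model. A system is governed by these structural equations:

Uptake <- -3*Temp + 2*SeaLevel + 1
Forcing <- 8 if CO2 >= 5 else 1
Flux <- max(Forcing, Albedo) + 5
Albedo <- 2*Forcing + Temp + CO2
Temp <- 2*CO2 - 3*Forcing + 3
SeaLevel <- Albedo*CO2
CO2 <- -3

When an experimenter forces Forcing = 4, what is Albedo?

-10

Under do(Forcing=4), the mechanism Forcing <- 8 if CO2 >= 5 else 1 is discarded; Forcing is fixed at 4.
Temp = 2*CO2 - 3*Forcing + 3  [with CO2=-3, Forcing=4]  = -15
Albedo = 2*Forcing + Temp + CO2  [with Forcing=4, Temp=-15, CO2=-3]  = -10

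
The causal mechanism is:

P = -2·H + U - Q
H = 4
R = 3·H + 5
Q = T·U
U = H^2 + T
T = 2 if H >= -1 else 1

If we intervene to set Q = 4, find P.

Intervening sets Q = 4 and removes its equation (Q = T·U).
T = 2 if H >= -1 else 1  [with H=4]  = 2
U = H^2 + T  [with H=4, T=2]  = 18
P = -2·H + U - Q  [with H=4, U=18, Q=4]  = 6

6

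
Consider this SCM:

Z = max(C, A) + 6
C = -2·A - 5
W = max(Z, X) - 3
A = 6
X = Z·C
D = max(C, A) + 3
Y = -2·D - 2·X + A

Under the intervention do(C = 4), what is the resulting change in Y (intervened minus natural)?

Under do(C=4), the mechanism C = -2·A - 5 is discarded; C is fixed at 4.
Z = max(C, A) + 6  [with C=4, A=6]  = 12
D = max(C, A) + 3  [with C=4, A=6]  = 9
X = Z·C  [with Z=12, C=4]  = 48
Y = -2·D - 2·X + A  [with D=9, X=48, A=6]  = -108
Without intervention: C = -2·A - 5  [with A=6]  = -17; Z = max(C, A) + 6  [with C=-17, A=6]  = 12; D = max(C, A) + 3  [with C=-17, A=6]  = 9; X = Z·C  [with Z=12, C=-17]  = -204; Y = -2·D - 2·X + A  [with D=9, X=-204, A=6]  = 396.
Change = -108 − 396 = -504.

-504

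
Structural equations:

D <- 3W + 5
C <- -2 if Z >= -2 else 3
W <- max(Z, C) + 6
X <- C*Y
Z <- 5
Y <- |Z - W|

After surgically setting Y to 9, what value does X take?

-18

The intervention breaks the incoming arrows to Y: Y <- |Z - W| no longer applies, and Y = 9.
C = -2 if Z >= -2 else 3  [with Z=5]  = -2
X = C*Y  [with C=-2, Y=9]  = -18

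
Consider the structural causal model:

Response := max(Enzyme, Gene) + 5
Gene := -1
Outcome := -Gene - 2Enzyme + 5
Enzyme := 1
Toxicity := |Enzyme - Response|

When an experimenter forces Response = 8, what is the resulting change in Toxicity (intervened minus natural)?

2

The intervention breaks the incoming arrows to Response: Response := max(Enzyme, Gene) + 5 no longer applies, and Response = 8.
Toxicity = |Enzyme - Response|  [with Enzyme=1, Response=8]  = 7
Without intervention: Response = max(Enzyme, Gene) + 5  [with Enzyme=1, Gene=-1]  = 6; Toxicity = |Enzyme - Response|  [with Enzyme=1, Response=6]  = 5.
Change = 7 − 5 = 2.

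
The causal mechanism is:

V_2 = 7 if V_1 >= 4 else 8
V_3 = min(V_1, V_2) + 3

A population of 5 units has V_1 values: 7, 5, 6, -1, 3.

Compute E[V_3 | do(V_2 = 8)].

7

Under do(V_2=8), V_2's equation is replaced by V_2=8 for every unit. Per-unit V_3: 10, 8, 9, 2, 6. Mean = 7.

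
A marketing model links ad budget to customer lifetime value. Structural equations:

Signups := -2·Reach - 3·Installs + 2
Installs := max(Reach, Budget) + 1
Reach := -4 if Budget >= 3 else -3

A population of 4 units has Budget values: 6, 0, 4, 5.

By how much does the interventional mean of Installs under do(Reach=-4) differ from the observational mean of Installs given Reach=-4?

The intervention sets Reach=-4 in all 4 units regardless of Budget. Recomputing Installs per unit gives 7, 1, 5, 6; average 4.75.
E[Installs|Reach=-4] averages over only the 3 units with Reach=-4 (Budget = 6, 4, 5): Installs = 7, 5, 6, mean 6.
Difference = 4.75 − 6 = -1.25.

-1.25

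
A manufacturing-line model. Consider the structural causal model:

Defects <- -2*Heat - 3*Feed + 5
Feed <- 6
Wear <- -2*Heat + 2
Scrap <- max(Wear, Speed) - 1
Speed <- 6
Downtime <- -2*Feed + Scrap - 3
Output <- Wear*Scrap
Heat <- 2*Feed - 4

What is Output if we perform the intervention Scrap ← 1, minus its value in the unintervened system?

56

Intervening sets Scrap = 1 and removes its equation (Scrap <- max(Wear, Speed) - 1).
Heat = 2*Feed - 4  [with Feed=6]  = 8
Wear = -2*Heat + 2  [with Heat=8]  = -14
Output = Wear*Scrap  [with Wear=-14, Scrap=1]  = -14
Without intervention: Heat = 2*Feed - 4  [with Feed=6]  = 8; Wear = -2*Heat + 2  [with Heat=8]  = -14; Scrap = max(Wear, Speed) - 1  [with Wear=-14, Speed=6]  = 5; Output = Wear*Scrap  [with Wear=-14, Scrap=5]  = -70.
Change = -14 − (-70) = 56.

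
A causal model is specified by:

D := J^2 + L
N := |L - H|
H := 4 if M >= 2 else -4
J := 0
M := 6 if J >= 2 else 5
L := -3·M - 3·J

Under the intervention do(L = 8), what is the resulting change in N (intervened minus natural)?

The intervention breaks the incoming arrows to L: L := -3·M - 3·J no longer applies, and L = 8.
M = 6 if J >= 2 else 5  [with J=0]  = 5
H = 4 if M >= 2 else -4  [with M=5]  = 4
N = |L - H|  [with L=8, H=4]  = 4
Without intervention: M = 6 if J >= 2 else 5  [with J=0]  = 5; L = -3·M - 3·J  [with M=5, J=0]  = -15; H = 4 if M >= 2 else -4  [with M=5]  = 4; N = |L - H|  [with L=-15, H=4]  = 19.
Change = 4 − 19 = -15.

-15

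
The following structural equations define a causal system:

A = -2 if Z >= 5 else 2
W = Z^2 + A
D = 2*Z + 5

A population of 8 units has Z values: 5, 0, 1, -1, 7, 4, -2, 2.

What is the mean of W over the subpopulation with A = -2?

Observing A=-2 restricts to units where A's equation naturally yields -2: Z ∈ {5, 7}. In that subpopulation W = 23, 47, mean 35.

35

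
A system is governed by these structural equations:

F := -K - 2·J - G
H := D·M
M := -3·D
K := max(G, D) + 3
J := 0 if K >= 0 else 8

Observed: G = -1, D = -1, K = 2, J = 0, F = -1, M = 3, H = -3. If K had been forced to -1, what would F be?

-14

do(K=-1) replaces the equation K := max(G, D) + 3 with the constant K = -1.
J = 0 if K >= 0 else 8  [with K=-1]  = 8
F = -K - 2·J - G  [with K=-1, J=8, G=-1]  = -14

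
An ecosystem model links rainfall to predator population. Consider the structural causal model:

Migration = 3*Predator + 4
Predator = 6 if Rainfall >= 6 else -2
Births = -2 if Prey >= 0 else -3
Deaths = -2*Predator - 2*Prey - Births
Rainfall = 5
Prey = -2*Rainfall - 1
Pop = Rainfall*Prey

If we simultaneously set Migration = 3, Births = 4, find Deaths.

Setting Migration = 3, Births = 4 by intervention discards those variables' equations.
Prey = -2*Rainfall - 1  [with Rainfall=5]  = -11
Predator = 6 if Rainfall >= 6 else -2  [with Rainfall=5]  = -2
Deaths = -2*Predator - 2*Prey - Births  [with Predator=-2, Prey=-11, Births=4]  = 22

22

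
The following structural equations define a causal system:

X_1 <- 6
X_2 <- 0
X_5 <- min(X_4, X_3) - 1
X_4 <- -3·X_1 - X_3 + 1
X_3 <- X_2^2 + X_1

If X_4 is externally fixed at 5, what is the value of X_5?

Intervening sets X_4 = 5 and removes its equation (X_4 <- -3·X_1 - X_3 + 1).
X_3 = X_2^2 + X_1  [with X_2=0, X_1=6]  = 6
X_5 = min(X_4, X_3) - 1  [with X_4=5, X_3=6]  = 4

4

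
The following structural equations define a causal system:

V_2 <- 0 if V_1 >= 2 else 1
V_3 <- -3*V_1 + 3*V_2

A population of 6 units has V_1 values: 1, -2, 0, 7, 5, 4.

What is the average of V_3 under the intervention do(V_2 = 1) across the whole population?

-4.5

Every unit gets V_2=1 under the intervention. V_3 values become 0, 9, 3, -18, -12, -9; E[V_3|do(V_2=1)] = -4.5.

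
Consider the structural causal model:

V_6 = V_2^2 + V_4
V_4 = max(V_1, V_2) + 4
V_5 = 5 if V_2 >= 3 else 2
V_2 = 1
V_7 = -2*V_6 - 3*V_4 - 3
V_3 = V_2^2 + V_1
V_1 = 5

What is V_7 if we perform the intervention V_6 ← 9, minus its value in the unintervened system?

2

Intervening sets V_6 = 9 and removes its equation (V_6 = V_2^2 + V_4).
V_4 = max(V_1, V_2) + 4  [with V_1=5, V_2=1]  = 9
V_7 = -2*V_6 - 3*V_4 - 3  [with V_6=9, V_4=9]  = -48
Without intervention: V_4 = max(V_1, V_2) + 4  [with V_1=5, V_2=1]  = 9; V_6 = V_2^2 + V_4  [with V_2=1, V_4=9]  = 10; V_7 = -2*V_6 - 3*V_4 - 3  [with V_6=10, V_4=9]  = -50.
Change = -48 − (-50) = 2.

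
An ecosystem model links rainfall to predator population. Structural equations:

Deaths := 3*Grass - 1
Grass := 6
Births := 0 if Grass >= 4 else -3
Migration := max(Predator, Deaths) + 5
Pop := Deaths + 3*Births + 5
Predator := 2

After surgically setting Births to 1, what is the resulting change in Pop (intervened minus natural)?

The intervention breaks the incoming arrows to Births: Births := 0 if Grass >= 4 else -3 no longer applies, and Births = 1.
Deaths = 3*Grass - 1  [with Grass=6]  = 17
Pop = Deaths + 3*Births + 5  [with Deaths=17, Births=1]  = 25
Without intervention: Births = 0 if Grass >= 4 else -3  [with Grass=6]  = 0; Deaths = 3*Grass - 1  [with Grass=6]  = 17; Pop = Deaths + 3*Births + 5  [with Deaths=17, Births=0]  = 22.
Change = 25 − 22 = 3.

3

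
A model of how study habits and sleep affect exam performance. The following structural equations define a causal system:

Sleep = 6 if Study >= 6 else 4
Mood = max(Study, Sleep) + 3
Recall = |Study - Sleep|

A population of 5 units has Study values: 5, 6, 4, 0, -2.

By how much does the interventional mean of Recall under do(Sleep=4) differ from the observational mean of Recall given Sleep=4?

-0.15

Every unit gets Sleep=4 under the intervention. Recall values become 1, 2, 0, 4, 6; E[Recall|do(Sleep=4)] = 2.6.
Observing Sleep=4 restricts to units where Sleep's equation naturally yields 4: Study ∈ {5, 4, 0, -2}. In that subpopulation Recall = 1, 0, 4, 6, mean 2.75.
Difference = 2.6 − 2.75 = -0.15.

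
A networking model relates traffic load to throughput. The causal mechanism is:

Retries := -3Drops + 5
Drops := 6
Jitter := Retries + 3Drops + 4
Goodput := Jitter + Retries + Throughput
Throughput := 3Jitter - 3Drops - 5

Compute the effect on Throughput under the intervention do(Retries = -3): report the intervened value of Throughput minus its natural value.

Under do(Retries=-3), the mechanism Retries := -3Drops + 5 is discarded; Retries is fixed at -3.
Jitter = Retries + 3Drops + 4  [with Retries=-3, Drops=6]  = 19
Throughput = 3Jitter - 3Drops - 5  [with Jitter=19, Drops=6]  = 34
Without intervention: Retries = -3Drops + 5  [with Drops=6]  = -13; Jitter = Retries + 3Drops + 4  [with Retries=-13, Drops=6]  = 9; Throughput = 3Jitter - 3Drops - 5  [with Jitter=9, Drops=6]  = 4.
Change = 34 − 4 = 30.

30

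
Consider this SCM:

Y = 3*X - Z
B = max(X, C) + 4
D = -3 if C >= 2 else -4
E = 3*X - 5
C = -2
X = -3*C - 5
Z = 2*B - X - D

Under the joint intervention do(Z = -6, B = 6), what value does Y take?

9

Under do(Z = -6, B = 6), each intervened variable's structural equation is replaced by its fixed value.
X = -3*C - 5  [with C=-2]  = 1
Y = 3*X - Z  [with X=1, Z=-6]  = 9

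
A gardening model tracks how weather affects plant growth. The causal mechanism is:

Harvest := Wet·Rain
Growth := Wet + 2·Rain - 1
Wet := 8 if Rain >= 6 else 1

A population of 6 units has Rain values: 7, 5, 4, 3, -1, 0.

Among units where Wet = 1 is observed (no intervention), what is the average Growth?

4.4

Conditioning on Wet=1 selects the 5 unit(s) with Rain ∈ {5, 4, 3, -1, 0}. Their Growth values: 10, 8, 6, -2, 0. Mean = 4.4.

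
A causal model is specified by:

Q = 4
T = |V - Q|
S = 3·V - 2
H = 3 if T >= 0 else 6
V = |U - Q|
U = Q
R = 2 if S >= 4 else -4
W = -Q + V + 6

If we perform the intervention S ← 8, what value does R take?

Under do(S=8), the mechanism S = 3·V - 2 is discarded; S is fixed at 8.
R = 2 if S >= 4 else -4  [with S=8]  = 2

2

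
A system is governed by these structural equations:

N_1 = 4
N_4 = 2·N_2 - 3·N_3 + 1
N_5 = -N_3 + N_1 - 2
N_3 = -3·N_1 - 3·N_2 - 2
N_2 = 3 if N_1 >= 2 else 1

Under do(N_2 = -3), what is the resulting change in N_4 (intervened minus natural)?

-66

Under do(N_2=-3), the mechanism N_2 = 3 if N_1 >= 2 else 1 is discarded; N_2 is fixed at -3.
N_3 = -3·N_1 - 3·N_2 - 2  [with N_1=4, N_2=-3]  = -5
N_4 = 2·N_2 - 3·N_3 + 1  [with N_2=-3, N_3=-5]  = 10
Without intervention: N_2 = 3 if N_1 >= 2 else 1  [with N_1=4]  = 3; N_3 = -3·N_1 - 3·N_2 - 2  [with N_1=4, N_2=3]  = -23; N_4 = 2·N_2 - 3·N_3 + 1  [with N_2=3, N_3=-23]  = 76.
Change = 10 − 76 = -66.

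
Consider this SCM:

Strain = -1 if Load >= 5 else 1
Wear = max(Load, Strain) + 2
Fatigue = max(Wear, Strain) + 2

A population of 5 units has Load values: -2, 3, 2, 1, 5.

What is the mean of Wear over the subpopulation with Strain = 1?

3.75

E[Wear|Strain=1] averages over only the 4 units with Strain=1 (Load = -2, 3, 2, 1): Wear = 3, 5, 4, 3, mean 3.75.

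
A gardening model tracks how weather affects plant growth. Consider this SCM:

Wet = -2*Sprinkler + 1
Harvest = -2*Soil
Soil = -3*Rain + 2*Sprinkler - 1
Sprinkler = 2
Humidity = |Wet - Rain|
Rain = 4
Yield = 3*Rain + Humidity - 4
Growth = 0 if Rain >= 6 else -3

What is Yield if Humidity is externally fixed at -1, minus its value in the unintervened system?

-8

Intervening sets Humidity = -1 and removes its equation (Humidity = |Wet - Rain|).
Yield = 3*Rain + Humidity - 4  [with Rain=4, Humidity=-1]  = 7
Without intervention: Wet = -2*Sprinkler + 1  [with Sprinkler=2]  = -3; Humidity = |Wet - Rain|  [with Wet=-3, Rain=4]  = 7; Yield = 3*Rain + Humidity - 4  [with Rain=4, Humidity=7]  = 15.
Change = 7 − 15 = -8.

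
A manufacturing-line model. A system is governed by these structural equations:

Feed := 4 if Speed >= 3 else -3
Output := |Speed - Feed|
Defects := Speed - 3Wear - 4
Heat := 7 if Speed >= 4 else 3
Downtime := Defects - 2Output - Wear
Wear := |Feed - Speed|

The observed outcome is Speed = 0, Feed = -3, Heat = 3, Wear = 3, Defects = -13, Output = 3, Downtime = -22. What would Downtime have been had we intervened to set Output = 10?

Intervening sets Output = 10 and removes its equation (Output := |Speed - Feed|).
Feed = 4 if Speed >= 3 else -3  [with Speed=0]  = -3
Wear = |Feed - Speed|  [with Feed=-3, Speed=0]  = 3
Defects = Speed - 3Wear - 4  [with Speed=0, Wear=3]  = -13
Downtime = Defects - 2Output - Wear  [with Defects=-13, Output=10, Wear=3]  = -36

-36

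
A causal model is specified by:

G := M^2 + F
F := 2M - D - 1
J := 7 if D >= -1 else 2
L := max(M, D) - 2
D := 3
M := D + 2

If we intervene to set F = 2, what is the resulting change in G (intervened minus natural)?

do(F=2) replaces the equation F := 2M - D - 1 with the constant F = 2.
M = D + 2  [with D=3]  = 5
G = M^2 + F  [with M=5, F=2]  = 27
Without intervention: M = D + 2  [with D=3]  = 5; F = 2M - D - 1  [with M=5, D=3]  = 6; G = M^2 + F  [with M=5, F=6]  = 31.
Change = 27 − 31 = -4.

-4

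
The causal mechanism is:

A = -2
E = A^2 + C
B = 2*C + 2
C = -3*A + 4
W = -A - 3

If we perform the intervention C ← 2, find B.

6

do(C=2) replaces the equation C = -3*A + 4 with the constant C = 2.
B = 2*C + 2  [with C=2]  = 6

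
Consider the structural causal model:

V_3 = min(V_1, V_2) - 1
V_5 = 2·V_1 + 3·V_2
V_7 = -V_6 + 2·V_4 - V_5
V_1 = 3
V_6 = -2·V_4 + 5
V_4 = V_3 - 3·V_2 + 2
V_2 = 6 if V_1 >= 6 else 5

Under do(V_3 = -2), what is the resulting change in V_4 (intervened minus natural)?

The intervention breaks the incoming arrows to V_3: V_3 = min(V_1, V_2) - 1 no longer applies, and V_3 = -2.
V_2 = 6 if V_1 >= 6 else 5  [with V_1=3]  = 5
V_4 = V_3 - 3·V_2 + 2  [with V_3=-2, V_2=5]  = -15
Without intervention: V_2 = 6 if V_1 >= 6 else 5  [with V_1=3]  = 5; V_3 = min(V_1, V_2) - 1  [with V_1=3, V_2=5]  = 2; V_4 = V_3 - 3·V_2 + 2  [with V_3=2, V_2=5]  = -11.
Change = -15 − (-11) = -4.

-4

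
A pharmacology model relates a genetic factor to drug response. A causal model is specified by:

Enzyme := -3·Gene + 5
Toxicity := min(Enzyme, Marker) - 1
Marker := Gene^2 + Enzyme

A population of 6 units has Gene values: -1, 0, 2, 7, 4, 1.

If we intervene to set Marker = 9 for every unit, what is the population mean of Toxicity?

-2.5

The intervention sets Marker=9 in all 6 units regardless of Gene. Recomputing Toxicity per unit gives 7, 4, -2, -17, -8, 1; average -2.5.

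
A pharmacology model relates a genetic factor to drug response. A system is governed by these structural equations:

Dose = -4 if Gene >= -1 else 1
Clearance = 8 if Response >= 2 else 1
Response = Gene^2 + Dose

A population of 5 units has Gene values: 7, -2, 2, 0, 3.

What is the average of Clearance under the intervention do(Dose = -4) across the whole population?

3.8

Under do(Dose=-4), Dose's equation is replaced by Dose=-4 for every unit. Per-unit Clearance: 8, 1, 1, 1, 8. Mean = 3.8.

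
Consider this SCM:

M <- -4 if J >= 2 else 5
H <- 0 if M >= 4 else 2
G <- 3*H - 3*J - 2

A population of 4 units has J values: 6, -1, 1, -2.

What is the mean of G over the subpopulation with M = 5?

E[G|M=5] averages over only the 3 units with M=5 (J = -1, 1, -2): G = 1, -5, 4, mean 0.

0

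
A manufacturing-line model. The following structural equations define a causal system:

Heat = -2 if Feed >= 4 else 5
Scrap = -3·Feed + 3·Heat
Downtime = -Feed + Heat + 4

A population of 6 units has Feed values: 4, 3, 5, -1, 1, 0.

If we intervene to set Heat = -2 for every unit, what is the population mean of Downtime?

Under do(Heat=-2), Heat's equation is replaced by Heat=-2 for every unit. Per-unit Downtime: -2, -1, -3, 3, 1, 2. Mean = 0.

0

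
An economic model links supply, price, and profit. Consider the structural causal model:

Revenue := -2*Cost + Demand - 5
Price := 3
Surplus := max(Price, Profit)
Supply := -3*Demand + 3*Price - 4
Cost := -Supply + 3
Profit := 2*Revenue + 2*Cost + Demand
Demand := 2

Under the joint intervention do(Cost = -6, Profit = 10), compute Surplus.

10

Setting Cost = -6, Profit = 10 by intervention discards those variables' equations.
Surplus = max(Price, Profit)  [with Price=3, Profit=10]  = 10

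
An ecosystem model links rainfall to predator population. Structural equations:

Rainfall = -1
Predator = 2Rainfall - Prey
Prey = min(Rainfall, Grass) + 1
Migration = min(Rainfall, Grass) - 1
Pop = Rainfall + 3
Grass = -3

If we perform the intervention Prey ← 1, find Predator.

The intervention breaks the incoming arrows to Prey: Prey = min(Rainfall, Grass) + 1 no longer applies, and Prey = 1.
Predator = 2Rainfall - Prey  [with Rainfall=-1, Prey=1]  = -3

-3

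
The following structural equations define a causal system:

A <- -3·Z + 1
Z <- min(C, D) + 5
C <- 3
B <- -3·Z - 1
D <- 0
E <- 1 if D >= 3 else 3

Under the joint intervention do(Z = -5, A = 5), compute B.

Setting Z = -5, A = 5 by intervention discards those variables' equations.
B = -3·Z - 1  [with Z=-5]  = 14

14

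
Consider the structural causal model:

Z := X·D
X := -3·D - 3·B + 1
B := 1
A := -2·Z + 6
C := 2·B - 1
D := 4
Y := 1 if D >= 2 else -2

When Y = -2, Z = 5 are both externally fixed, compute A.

Under do(Y = -2, Z = 5), each intervened variable's structural equation is replaced by its fixed value.
A = -2·Z + 6  [with Z=5]  = -4

-4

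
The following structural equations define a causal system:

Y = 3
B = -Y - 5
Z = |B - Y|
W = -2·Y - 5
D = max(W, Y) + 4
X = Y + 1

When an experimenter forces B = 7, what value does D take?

7

do(B=7) replaces the equation B = -Y - 5 with the constant B = 7.
Since D is not a descendant of the intervened variable, it is unaffected.
W = -2·Y - 5  [with Y=3]  = -11
D = max(W, Y) + 4  [with W=-11, Y=3]  = 7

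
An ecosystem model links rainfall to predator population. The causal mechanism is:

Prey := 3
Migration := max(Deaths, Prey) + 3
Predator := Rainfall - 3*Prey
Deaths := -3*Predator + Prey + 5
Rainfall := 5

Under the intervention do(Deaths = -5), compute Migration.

6

Intervening sets Deaths = -5 and removes its equation (Deaths := -3*Predator + Prey + 5).
Migration = max(Deaths, Prey) + 3  [with Deaths=-5, Prey=3]  = 6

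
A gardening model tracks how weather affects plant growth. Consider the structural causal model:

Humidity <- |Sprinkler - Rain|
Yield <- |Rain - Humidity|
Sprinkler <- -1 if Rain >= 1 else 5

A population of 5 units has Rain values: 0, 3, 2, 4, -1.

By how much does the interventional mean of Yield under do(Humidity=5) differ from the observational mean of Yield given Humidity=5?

0.4

do(Humidity=5) breaks Humidity's dependence on Rain. With Humidity=5 fixed, Yield across the units is 5, 2, 3, 1, 6, mean 3.4.
Conditioning on Humidity=5 selects the 2 unit(s) with Rain ∈ {0, 4}. Their Yield values: 5, 1. Mean = 3.
Difference = 3.4 − 3 = 0.4.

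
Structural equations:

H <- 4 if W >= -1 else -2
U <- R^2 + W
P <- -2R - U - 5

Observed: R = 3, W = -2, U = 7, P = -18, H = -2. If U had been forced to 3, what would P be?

The intervention breaks the incoming arrows to U: U <- R^2 + W no longer applies, and U = 3.
P = -2R - U - 5  [with R=3, U=3]  = -14

-14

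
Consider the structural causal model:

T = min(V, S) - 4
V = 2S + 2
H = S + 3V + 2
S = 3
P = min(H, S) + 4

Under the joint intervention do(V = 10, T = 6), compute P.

7

Setting V = 10, T = 6 by intervention discards those variables' equations.
H = S + 3V + 2  [with S=3, V=10]  = 35
P = min(H, S) + 4  [with H=35, S=3]  = 7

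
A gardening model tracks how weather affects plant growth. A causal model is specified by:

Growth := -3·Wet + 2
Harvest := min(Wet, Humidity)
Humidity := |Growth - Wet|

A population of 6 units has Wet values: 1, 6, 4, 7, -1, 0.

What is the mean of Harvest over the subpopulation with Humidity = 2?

0.5

Observing Humidity=2 restricts to units where Humidity's equation naturally yields 2: Wet ∈ {1, 0}. In that subpopulation Harvest = 1, 0, mean 0.5.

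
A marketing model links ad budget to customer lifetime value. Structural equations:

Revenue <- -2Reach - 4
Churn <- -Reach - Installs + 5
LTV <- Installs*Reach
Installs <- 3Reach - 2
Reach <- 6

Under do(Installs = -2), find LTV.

do(Installs=-2) replaces the equation Installs <- 3Reach - 2 with the constant Installs = -2.
LTV = Installs*Reach  [with Installs=-2, Reach=6]  = -12

-12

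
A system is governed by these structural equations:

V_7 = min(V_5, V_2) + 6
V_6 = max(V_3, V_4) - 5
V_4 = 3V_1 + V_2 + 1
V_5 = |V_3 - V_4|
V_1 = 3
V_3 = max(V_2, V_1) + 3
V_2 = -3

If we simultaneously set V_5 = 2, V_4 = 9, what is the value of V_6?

4

Setting V_5 = 2, V_4 = 9 by intervention discards those variables' equations.
V_3 = max(V_2, V_1) + 3  [with V_2=-3, V_1=3]  = 6
V_6 = max(V_3, V_4) - 5  [with V_3=6, V_4=9]  = 4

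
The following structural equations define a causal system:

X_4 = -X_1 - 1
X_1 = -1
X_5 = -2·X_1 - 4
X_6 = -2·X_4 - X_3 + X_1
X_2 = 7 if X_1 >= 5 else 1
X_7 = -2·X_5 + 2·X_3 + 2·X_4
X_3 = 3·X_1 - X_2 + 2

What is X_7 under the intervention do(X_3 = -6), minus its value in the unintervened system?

The intervention breaks the incoming arrows to X_3: X_3 = 3·X_1 - X_2 + 2 no longer applies, and X_3 = -6.
X_4 = -X_1 - 1  [with X_1=-1]  = 0
X_5 = -2·X_1 - 4  [with X_1=-1]  = -2
X_7 = -2·X_5 + 2·X_3 + 2·X_4  [with X_5=-2, X_3=-6, X_4=0]  = -8
Without intervention: X_2 = 7 if X_1 >= 5 else 1  [with X_1=-1]  = 1; X_3 = 3·X_1 - X_2 + 2  [with X_1=-1, X_2=1]  = -2; X_4 = -X_1 - 1  [with X_1=-1]  = 0; X_5 = -2·X_1 - 4  [with X_1=-1]  = -2; X_7 = -2·X_5 + 2·X_3 + 2·X_4  [with X_5=-2, X_3=-2, X_4=0]  = 0.
Change = -8 − 0 = -8.

-8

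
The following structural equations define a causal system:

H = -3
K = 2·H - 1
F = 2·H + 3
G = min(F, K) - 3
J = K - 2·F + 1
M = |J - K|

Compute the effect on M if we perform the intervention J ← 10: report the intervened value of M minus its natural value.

The intervention breaks the incoming arrows to J: J = K - 2·F + 1 no longer applies, and J = 10.
K = 2·H - 1  [with H=-3]  = -7
M = |J - K|  [with J=10, K=-7]  = 17
Without intervention: K = 2·H - 1  [with H=-3]  = -7; F = 2·H + 3  [with H=-3]  = -3; J = K - 2·F + 1  [with K=-7, F=-3]  = 0; M = |J - K|  [with J=0, K=-7]  = 7.
Change = 17 − 7 = 10.

10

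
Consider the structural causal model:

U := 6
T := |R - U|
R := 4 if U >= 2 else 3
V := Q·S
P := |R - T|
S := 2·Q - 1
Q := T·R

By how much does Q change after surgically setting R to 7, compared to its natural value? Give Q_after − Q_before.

-1

Under do(R=7), the mechanism R := 4 if U >= 2 else 3 is discarded; R is fixed at 7.
T = |R - U|  [with R=7, U=6]  = 1
Q = T·R  [with T=1, R=7]  = 7
Without intervention: R = 4 if U >= 2 else 3  [with U=6]  = 4; T = |R - U|  [with R=4, U=6]  = 2; Q = T·R  [with T=2, R=4]  = 8.
Change = 7 − 8 = -1.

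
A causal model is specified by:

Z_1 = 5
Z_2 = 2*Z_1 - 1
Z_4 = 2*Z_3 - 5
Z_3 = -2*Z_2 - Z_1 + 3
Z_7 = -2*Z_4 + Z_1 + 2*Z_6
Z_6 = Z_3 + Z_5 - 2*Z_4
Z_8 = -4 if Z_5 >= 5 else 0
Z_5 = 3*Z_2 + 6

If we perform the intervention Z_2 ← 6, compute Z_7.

223

Under do(Z_2=6), the mechanism Z_2 = 2*Z_1 - 1 is discarded; Z_2 is fixed at 6.
Z_3 = -2*Z_2 - Z_1 + 3  [with Z_2=6, Z_1=5]  = -14
Z_4 = 2*Z_3 - 5  [with Z_3=-14]  = -33
Z_5 = 3*Z_2 + 6  [with Z_2=6]  = 24
Z_6 = Z_3 + Z_5 - 2*Z_4  [with Z_3=-14, Z_5=24, Z_4=-33]  = 76
Z_7 = -2*Z_4 + Z_1 + 2*Z_6  [with Z_4=-33, Z_1=5, Z_6=76]  = 223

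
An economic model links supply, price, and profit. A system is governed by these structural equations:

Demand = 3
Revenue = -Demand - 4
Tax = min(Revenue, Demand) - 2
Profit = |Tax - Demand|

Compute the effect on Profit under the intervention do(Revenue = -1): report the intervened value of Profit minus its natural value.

Under do(Revenue=-1), the mechanism Revenue = -Demand - 4 is discarded; Revenue is fixed at -1.
Tax = min(Revenue, Demand) - 2  [with Revenue=-1, Demand=3]  = -3
Profit = |Tax - Demand|  [with Tax=-3, Demand=3]  = 6
Without intervention: Revenue = -Demand - 4  [with Demand=3]  = -7; Tax = min(Revenue, Demand) - 2  [with Revenue=-7, Demand=3]  = -9; Profit = |Tax - Demand|  [with Tax=-9, Demand=3]  = 12.
Change = 6 − 12 = -6.

-6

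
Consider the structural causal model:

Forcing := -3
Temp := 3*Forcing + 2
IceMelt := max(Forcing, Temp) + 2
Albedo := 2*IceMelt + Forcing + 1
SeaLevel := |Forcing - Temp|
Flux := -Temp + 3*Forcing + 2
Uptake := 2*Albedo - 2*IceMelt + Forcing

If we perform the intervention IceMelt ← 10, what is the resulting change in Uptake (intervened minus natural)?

The intervention breaks the incoming arrows to IceMelt: IceMelt := max(Forcing, Temp) + 2 no longer applies, and IceMelt = 10.
Albedo = 2*IceMelt + Forcing + 1  [with IceMelt=10, Forcing=-3]  = 18
Uptake = 2*Albedo - 2*IceMelt + Forcing  [with Albedo=18, IceMelt=10, Forcing=-3]  = 13
Without intervention: Temp = 3*Forcing + 2  [with Forcing=-3]  = -7; IceMelt = max(Forcing, Temp) + 2  [with Forcing=-3, Temp=-7]  = -1; Albedo = 2*IceMelt + Forcing + 1  [with IceMelt=-1, Forcing=-3]  = -4; Uptake = 2*Albedo - 2*IceMelt + Forcing  [with Albedo=-4, IceMelt=-1, Forcing=-3]  = -9.
Change = 13 − (-9) = 22.

22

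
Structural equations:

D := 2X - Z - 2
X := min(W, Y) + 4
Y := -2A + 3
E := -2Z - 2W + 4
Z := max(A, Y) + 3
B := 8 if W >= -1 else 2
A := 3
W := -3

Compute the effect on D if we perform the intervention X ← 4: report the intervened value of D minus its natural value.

Intervening sets X = 4 and removes its equation (X := min(W, Y) + 4).
Y = -2A + 3  [with A=3]  = -3
Z = max(A, Y) + 3  [with A=3, Y=-3]  = 6
D = 2X - Z - 2  [with X=4, Z=6]  = 0
Without intervention: Y = -2A + 3  [with A=3]  = -3; Z = max(A, Y) + 3  [with A=3, Y=-3]  = 6; X = min(W, Y) + 4  [with W=-3, Y=-3]  = 1; D = 2X - Z - 2  [with X=1, Z=6]  = -6.
Change = 0 − (-6) = 6.

6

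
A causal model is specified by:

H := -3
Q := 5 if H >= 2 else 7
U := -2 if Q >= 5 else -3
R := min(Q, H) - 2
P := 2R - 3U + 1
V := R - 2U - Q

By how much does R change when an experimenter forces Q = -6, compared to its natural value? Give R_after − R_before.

Under do(Q=-6), the mechanism Q := 5 if H >= 2 else 7 is discarded; Q is fixed at -6.
R = min(Q, H) - 2  [with Q=-6, H=-3]  = -8
Without intervention: Q = 5 if H >= 2 else 7  [with H=-3]  = 7; R = min(Q, H) - 2  [with Q=7, H=-3]  = -5.
Change = -8 − (-5) = -3.

-3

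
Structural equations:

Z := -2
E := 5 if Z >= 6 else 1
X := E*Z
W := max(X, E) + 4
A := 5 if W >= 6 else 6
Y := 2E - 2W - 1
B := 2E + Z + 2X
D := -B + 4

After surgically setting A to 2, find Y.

The intervention breaks the incoming arrows to A: A := 5 if W >= 6 else 6 no longer applies, and A = 2.
Since Y is not a descendant of the intervened variable, it is unaffected.
E = 5 if Z >= 6 else 1  [with Z=-2]  = 1
X = E*Z  [with E=1, Z=-2]  = -2
W = max(X, E) + 4  [with X=-2, E=1]  = 5
Y = 2E - 2W - 1  [with E=1, W=5]  = -9

-9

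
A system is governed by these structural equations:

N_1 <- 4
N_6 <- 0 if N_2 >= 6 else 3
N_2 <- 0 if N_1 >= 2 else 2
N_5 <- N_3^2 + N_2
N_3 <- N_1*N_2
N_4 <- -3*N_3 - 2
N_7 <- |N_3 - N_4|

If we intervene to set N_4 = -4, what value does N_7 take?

4

The intervention breaks the incoming arrows to N_4: N_4 <- -3*N_3 - 2 no longer applies, and N_4 = -4.
N_2 = 0 if N_1 >= 2 else 2  [with N_1=4]  = 0
N_3 = N_1*N_2  [with N_1=4, N_2=0]  = 0
N_7 = |N_3 - N_4|  [with N_3=0, N_4=-4]  = 4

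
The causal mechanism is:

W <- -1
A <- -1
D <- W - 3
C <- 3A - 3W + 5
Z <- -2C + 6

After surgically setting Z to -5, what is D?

-4

do(Z=-5) replaces the equation Z <- -2C + 6 with the constant Z = -5.
D is not downstream of the intervention, so its value is determined by the original equations.
D = W - 3  [with W=-1]  = -4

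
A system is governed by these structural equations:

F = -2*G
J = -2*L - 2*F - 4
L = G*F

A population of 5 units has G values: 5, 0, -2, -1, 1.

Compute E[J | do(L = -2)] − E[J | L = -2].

Under do(L=-2), L's equation is replaced by L=-2 for every unit. Per-unit J: 20, 0, -8, -4, 4. Mean = 2.4.
E[J|L=-2] averages over only the 2 units with L=-2 (G = -1, 1): J = -4, 4, mean 0.
Difference = 2.4 − 0 = 2.4.

2.4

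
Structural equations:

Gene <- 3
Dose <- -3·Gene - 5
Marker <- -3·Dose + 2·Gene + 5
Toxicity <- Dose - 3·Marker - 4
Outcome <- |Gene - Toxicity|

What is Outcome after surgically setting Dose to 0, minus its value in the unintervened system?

do(Dose=0) replaces the equation Dose <- -3·Gene - 5 with the constant Dose = 0.
Marker = -3·Dose + 2·Gene + 5  [with Dose=0, Gene=3]  = 11
Toxicity = Dose - 3·Marker - 4  [with Dose=0, Marker=11]  = -37
Outcome = |Gene - Toxicity|  [with Gene=3, Toxicity=-37]  = 40
Without intervention: Dose = -3·Gene - 5  [with Gene=3]  = -14; Marker = -3·Dose + 2·Gene + 5  [with Dose=-14, Gene=3]  = 53; Toxicity = Dose - 3·Marker - 4  [with Dose=-14, Marker=53]  = -177; Outcome = |Gene - Toxicity|  [with Gene=3, Toxicity=-177]  = 180.
Change = 40 − 180 = -140.

-140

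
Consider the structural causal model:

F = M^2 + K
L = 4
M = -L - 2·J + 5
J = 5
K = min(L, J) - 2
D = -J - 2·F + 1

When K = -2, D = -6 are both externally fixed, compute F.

Setting K = -2, D = -6 by intervention discards those variables' equations.
M = -L - 2·J + 5  [with L=4, J=5]  = -9
F = M^2 + K  [with M=-9, K=-2]  = 79

79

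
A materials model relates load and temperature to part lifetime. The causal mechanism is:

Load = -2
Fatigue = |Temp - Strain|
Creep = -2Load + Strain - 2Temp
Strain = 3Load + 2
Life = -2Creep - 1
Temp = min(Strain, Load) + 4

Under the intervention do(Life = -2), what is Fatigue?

do(Life=-2) replaces the equation Life = -2Creep - 1 with the constant Life = -2.
Since Fatigue is not a descendant of the intervened variable, it is unaffected.
Strain = 3Load + 2  [with Load=-2]  = -4
Temp = min(Strain, Load) + 4  [with Strain=-4, Load=-2]  = 0
Fatigue = |Temp - Strain|  [with Temp=0, Strain=-4]  = 4

4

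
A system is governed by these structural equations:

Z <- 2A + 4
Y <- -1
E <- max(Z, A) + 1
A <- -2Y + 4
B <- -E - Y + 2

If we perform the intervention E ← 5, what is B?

Intervening sets E = 5 and removes its equation (E <- max(Z, A) + 1).
B = -E - Y + 2  [with E=5, Y=-1]  = -2

-2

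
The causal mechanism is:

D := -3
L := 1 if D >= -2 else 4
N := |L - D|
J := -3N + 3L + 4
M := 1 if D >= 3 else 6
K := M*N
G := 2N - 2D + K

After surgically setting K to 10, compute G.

Intervening sets K = 10 and removes its equation (K := M*N).
L = 1 if D >= -2 else 4  [with D=-3]  = 4
N = |L - D|  [with L=4, D=-3]  = 7
G = 2N - 2D + K  [with N=7, D=-3, K=10]  = 30

30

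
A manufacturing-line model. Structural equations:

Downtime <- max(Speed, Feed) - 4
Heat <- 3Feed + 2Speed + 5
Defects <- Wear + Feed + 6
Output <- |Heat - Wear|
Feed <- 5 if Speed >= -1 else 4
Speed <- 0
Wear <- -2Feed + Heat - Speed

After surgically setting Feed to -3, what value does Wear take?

Under do(Feed=-3), the mechanism Feed <- 5 if Speed >= -1 else 4 is discarded; Feed is fixed at -3.
Heat = 3Feed + 2Speed + 5  [with Feed=-3, Speed=0]  = -4
Wear = -2Feed + Heat - Speed  [with Feed=-3, Heat=-4, Speed=0]  = 2

2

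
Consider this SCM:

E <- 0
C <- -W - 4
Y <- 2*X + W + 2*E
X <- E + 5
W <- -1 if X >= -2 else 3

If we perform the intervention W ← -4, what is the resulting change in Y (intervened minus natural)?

The intervention breaks the incoming arrows to W: W <- -1 if X >= -2 else 3 no longer applies, and W = -4.
X = E + 5  [with E=0]  = 5
Y = 2*X + W + 2*E  [with X=5, W=-4, E=0]  = 6
Without intervention: X = E + 5  [with E=0]  = 5; W = -1 if X >= -2 else 3  [with X=5]  = -1; Y = 2*X + W + 2*E  [with X=5, W=-1, E=0]  = 9.
Change = 6 − 9 = -3.

-3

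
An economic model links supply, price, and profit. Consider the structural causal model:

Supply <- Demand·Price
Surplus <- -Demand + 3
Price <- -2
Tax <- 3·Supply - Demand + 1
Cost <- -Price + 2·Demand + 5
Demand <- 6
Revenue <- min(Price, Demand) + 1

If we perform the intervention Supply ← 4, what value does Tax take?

The intervention breaks the incoming arrows to Supply: Supply <- Demand·Price no longer applies, and Supply = 4.
Tax = 3·Supply - Demand + 1  [with Supply=4, Demand=6]  = 7

7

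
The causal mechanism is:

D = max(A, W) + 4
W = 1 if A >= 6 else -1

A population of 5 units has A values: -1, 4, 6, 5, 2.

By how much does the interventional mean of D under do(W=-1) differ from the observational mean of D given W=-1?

Every unit gets W=-1 under the intervention. D values become 3, 8, 10, 9, 6; E[D|do(W=-1)] = 7.2.
Conditioning on W=-1 selects the 4 unit(s) with A ∈ {-1, 4, 5, 2}. Their D values: 3, 8, 9, 6. Mean = 6.5.
Difference = 7.2 − 6.5 = 0.7.

0.7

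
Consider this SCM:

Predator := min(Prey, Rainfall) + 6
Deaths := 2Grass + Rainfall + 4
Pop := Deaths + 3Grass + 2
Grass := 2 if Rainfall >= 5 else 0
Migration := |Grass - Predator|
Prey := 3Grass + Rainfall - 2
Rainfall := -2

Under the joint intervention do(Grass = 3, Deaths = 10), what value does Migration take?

Setting Grass = 3, Deaths = 10 by intervention discards those variables' equations.
Prey = 3Grass + Rainfall - 2  [with Grass=3, Rainfall=-2]  = 5
Predator = min(Prey, Rainfall) + 6  [with Prey=5, Rainfall=-2]  = 4
Migration = |Grass - Predator|  [with Grass=3, Predator=4]  = 1

1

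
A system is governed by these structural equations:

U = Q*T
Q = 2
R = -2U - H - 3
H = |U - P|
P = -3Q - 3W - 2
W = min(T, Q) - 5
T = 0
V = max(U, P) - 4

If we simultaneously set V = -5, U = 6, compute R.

Under do(V = -5, U = 6), each intervened variable's structural equation is replaced by its fixed value.
W = min(T, Q) - 5  [with T=0, Q=2]  = -5
P = -3Q - 3W - 2  [with Q=2, W=-5]  = 7
H = |U - P|  [with U=6, P=7]  = 1
R = -2U - H - 3  [with U=6, H=1]  = -16

-16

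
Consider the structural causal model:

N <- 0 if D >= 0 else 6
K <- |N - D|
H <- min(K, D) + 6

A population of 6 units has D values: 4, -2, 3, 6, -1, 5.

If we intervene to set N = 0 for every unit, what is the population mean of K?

3.5

do(N=0) breaks N's dependence on D. With N=0 fixed, K across the units is 4, 2, 3, 6, 1, 5, mean 3.5.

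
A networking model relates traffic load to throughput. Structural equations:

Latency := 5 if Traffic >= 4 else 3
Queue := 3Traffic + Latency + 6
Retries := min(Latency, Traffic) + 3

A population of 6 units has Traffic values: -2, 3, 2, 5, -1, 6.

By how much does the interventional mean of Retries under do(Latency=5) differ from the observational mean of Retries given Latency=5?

Every unit gets Latency=5 under the intervention. Retries values become 1, 6, 5, 8, 2, 8; E[Retries|do(Latency=5)] = 5.
Observing Latency=5 restricts to units where Latency's equation naturally yields 5: Traffic ∈ {5, 6}. In that subpopulation Retries = 8, 8, mean 8.
Difference = 5 − 8 = -3.

-3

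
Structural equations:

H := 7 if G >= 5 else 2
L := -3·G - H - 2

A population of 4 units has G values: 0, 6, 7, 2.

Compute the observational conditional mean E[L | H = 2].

E[L|H=2] averages over only the 2 units with H=2 (G = 0, 2): L = -4, -10, mean -7.

-7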